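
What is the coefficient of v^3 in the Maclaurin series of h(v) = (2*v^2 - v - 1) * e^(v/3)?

Multiply each power in the prefactor through the base expansion.

49/81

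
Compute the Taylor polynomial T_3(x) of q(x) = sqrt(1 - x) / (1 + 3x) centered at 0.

-499*x^3/16 + 83*x^2/8 - 7*x/2 + 1

Write out both Maclaurin series and multiply, keeping only the needed powers.
q(0) = 1
q′(0) = -7/2
q′′(0) = 83/4
q′′′(0) = -1497/8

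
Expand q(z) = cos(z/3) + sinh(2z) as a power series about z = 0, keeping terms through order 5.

Expand each term separately and add.
[z^0] = 1;  [z^1] = 2;  [z^2] = -1/18;  [z^3] = 4/3;  [z^4] = 1/1944;  [z^5] = 4/15.

4*z^5/15 + z^4/1944 + 4*z^3/3 - z^2/18 + 2*z + 1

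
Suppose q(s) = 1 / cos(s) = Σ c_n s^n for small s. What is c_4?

Write the quotient as an unknown series and match coefficients against numerator = denominator · series.
[s^0] = 1;  [s^1] = 0;  [s^2] = 1/2;  [s^3] = 0;  [s^4] = 5/24.

5/24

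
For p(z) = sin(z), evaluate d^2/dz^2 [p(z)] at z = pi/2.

The coefficient of (z - pi/2)^2 in the expansion is -1/2, so p′′(pi/2) = 2! * (-1/2) = -1.

-1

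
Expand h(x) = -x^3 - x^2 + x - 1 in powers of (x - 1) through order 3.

Apply the Taylor formula c_k = f^(k)(a)/k!.

-(x - 1)^3 - 4*(x - 1)^2 - 4*(x - 1) - 2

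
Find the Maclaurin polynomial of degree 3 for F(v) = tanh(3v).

F(0) = 0
F′(0) = 3
F′′(0) = 0
F′′′(0) = -54
The Taylor polynomial is Σ F^(k)(0)/k! · v^k.

-9*v^3 + 3*v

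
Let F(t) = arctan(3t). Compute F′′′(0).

-54

Compute the successive derivatives at the expansion point and divide by k!.
The coefficient of t^3 in the expansion is -9, so F′′′(0) = 3! * (-9) = -54.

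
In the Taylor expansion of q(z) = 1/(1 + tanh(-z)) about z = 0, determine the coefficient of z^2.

Let u equal the inner series; expand the outer function in u and truncate.
q(0) = 1
q′(0) = 1
q′′(0) = 2
Then c_k = q^(k)(0)/k! gives each Taylor coefficient.

1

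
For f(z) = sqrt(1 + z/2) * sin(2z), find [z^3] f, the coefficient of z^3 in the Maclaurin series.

Expand each factor separately, then convolve coefficients.
f(0) = 0
f′(0) = 2
f′′(0) = 1
f′′′(0) = -67/8
So c_3 = f′′′(0)/3! = -67/48.

-67/48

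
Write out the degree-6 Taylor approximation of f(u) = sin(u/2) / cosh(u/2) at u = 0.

Write the quotient as an unknown series and match coefficients against numerator = denominator · series.
[u^0] = 0;  [u^1] = 1/2;  [u^2] = 0;  [u^3] = -1/12;  [u^4] = 0;  [u^5] = 3/320;  [u^6] = 0.

3*u^5/320 - u^3/12 + u/2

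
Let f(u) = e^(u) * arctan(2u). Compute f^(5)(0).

Expand each factor separately, then convolve coefficients.
From the series, [u^5] f = 103/20; multiply by 5! = 120 to get 618.

618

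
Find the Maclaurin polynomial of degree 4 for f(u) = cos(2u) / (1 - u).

-u^4/3 - u^3 - u^2 + u + 1

Multiply the two series term by term and collect like powers.
f(0) = 1
f′(0) = 1
f′′(0) = -2
f′′′(0) = -6
f^(4)(0) = -8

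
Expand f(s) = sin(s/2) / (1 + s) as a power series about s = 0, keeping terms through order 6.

Multiply the two series term by term and collect like powers.
[s^0] = 0;  [s^1] = 1/2;  [s^2] = -1/2;  [s^3] = 23/48;  [s^4] = -23/48;  [s^5] = 1841/3840;  [s^6] = -1841/3840.

-1841*s^6/3840 + 1841*s^5/3840 - 23*s^4/48 + 23*s^3/48 - s^2/2 + s/2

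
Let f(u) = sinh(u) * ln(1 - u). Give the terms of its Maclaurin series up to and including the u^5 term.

Write out both Maclaurin series and multiply, keeping only the needed powers.
f(0) = 0
f′(0) = 0
f′′(0) = -2
f′′′(0) = -3
f^(4)(0) = -12
f^(5)(0) = -40
Dividing each by k! gives the coefficients c_0, ..., c_5.

-u^5/3 - u^4/2 - u^3/2 - u^2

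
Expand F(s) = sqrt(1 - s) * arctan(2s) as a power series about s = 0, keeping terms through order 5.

Take the Cauchy product of the two expansions.

6389*s^5/960 + 29*s^4/24 - 35*s^3/12 - s^2 + 2*s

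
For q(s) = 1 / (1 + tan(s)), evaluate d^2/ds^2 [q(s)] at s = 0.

2

Write 1/(1+u) = 1 - u + u^2 - u^3 + ... and substitute the series for u.
From the series, [s^2] q = 1; multiply by 2! = 2 to get 2.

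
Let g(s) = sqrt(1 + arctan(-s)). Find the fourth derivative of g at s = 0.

Compose series: expand the inner function first, then feed it into the outer expansion.
From the series, [s^4] g = 17/384; multiply by 4! = 24 to get 17/16.

17/16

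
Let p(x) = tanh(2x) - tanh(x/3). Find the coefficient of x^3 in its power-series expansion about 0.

-215/81

Expand each term separately and add.
[x^0] = 0;  [x^1] = 5/3;  [x^2] = 0;  [x^3] = -215/81.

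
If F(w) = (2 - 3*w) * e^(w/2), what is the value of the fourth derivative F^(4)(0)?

Distribute the polynomial across the series and collect like powers.
The coefficient of w^4 in the expansion is -11/192, so F^(4)(0) = 4! * (-11/192) = -11/8.

-11/8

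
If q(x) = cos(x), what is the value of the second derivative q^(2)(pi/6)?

The coefficient of (x - pi/6)^2 in the expansion is -sqrt(3)/4, so q′′(pi/6) = 2! * (-sqrt(3)/4) = -sqrt(3)/2.

-sqrt(3)/2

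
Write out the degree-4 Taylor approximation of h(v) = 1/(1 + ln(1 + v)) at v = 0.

11*v^4/3 - 7*v^3/3 + 3*v^2/2 - v + 1

Let u equal the inner series; expand the outer function in u and truncate.
h(0) = 1
h′(0) = -1
h′′(0) = 3
h′′′(0) = -14
h^(4)(0) = 88
The Taylor polynomial is Σ h^(k)(0)/k! · v^k.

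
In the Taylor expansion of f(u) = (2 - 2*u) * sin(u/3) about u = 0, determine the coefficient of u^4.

1/81

Distribute the polynomial across the series and collect like powers.
f(0) = 0
f′(0) = 2/3
f′′(0) = -4/3
f′′′(0) = -2/27
f^(4)(0) = 8/27
So c_4 = f^(4)(0)/4! = 1/81.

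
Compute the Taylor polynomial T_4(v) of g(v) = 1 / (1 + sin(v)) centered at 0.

2*v^4/3 - 5*v^3/6 + v^2 - v + 1

Expand as Σ (-1)^k u^k with u equal to the inner function's series.
[v^0] = 1;  [v^1] = -1;  [v^2] = 1;  [v^3] = -5/6;  [v^4] = 2/3.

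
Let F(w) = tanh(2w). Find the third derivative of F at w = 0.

The coefficient of w^3 in the expansion is -8/3, so F′′′(0) = 3! * (-8/3) = -16.

-16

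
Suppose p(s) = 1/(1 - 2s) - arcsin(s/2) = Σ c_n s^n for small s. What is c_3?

383/48

Combine the two series term by term.
p(0) = 1
p′(0) = 3/2
p′′(0) = 8
p′′′(0) = 383/8
So c_3 = p′′′(0)/3! = 383/48.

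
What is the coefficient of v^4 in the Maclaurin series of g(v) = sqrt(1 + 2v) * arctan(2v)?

-5/3

Multiply the two series term by term and collect like powers.
g(0) = 0
g′(0) = 2
g′′(0) = 4
g′′′(0) = -22
g^(4)(0) = -40
So c_4 = g^(4)(0)/4! = -5/3.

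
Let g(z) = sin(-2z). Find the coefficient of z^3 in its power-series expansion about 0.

g(0) = 0
g′(0) = -2
g′′(0) = 0
g′′′(0) = 8

4/3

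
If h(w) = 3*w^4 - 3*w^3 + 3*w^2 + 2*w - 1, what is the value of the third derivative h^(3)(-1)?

The coefficient of (w + 1)^3 in the expansion is -15, so h′′′(-1) = 3! * (-15) = -90.

-90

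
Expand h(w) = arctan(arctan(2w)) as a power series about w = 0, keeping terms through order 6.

Compose series: expand the inner function first, then feed it into the outer expansion.

352*w^5/15 - 16*w^3/3 + 2*w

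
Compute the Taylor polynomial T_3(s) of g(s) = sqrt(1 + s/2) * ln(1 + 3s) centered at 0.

249*s^3/32 - 15*s^2/4 + 3*s

Write out both Maclaurin series and multiply, keeping only the needed powers.
g(0) = 0
g′(0) = 3
g′′(0) = -15/2
g′′′(0) = 747/16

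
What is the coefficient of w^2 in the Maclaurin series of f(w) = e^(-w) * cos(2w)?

Multiply the two series term by term and collect like powers.

-3/2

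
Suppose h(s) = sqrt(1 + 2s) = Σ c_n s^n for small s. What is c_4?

[s^0] = 1;  [s^1] = 1;  [s^2] = -1/2;  [s^3] = 1/2;  [s^4] = -5/8.

-5/8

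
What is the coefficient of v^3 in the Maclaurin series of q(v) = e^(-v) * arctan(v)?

1/6

Multiply the two series term by term and collect like powers.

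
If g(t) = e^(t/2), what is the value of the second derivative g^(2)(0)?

1/4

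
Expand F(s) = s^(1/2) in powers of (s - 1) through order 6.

-21*(s - 1)^6/1024 + 7*(s - 1)^5/256 - 5*(s - 1)^4/128 + (s - 1)^3/16 - (s - 1)^2/8 + (s - 1)/2 + 1

Apply the Taylor formula c_k = f^(k)(a)/k!.
[(s - 1)^0] = 1;  [(s - 1)^1] = 1/2;  [(s - 1)^2] = -1/8;  [(s - 1)^3] = 1/16;  [(s - 1)^4] = -5/128;  [(s - 1)^5] = 7/256;  [(s - 1)^6] = -21/1024.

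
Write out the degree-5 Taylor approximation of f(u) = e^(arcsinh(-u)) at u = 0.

-u^4/8 + u^2/2 - u + 1

Substitute the inner expansion into the outer series and collect powers.
f(0) = 1
f′(0) = -1
f′′(0) = 1
f′′′(0) = 0
f^(4)(0) = -3
f^(5)(0) = 0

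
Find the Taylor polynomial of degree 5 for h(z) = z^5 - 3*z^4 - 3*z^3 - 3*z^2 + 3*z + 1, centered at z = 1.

[(z - 1)^0] = -4;  [(z - 1)^1] = -19;  [(z - 1)^2] = -20;  [(z - 1)^3] = -5;  [(z - 1)^4] = 2;  [(z - 1)^5] = 1.

(z - 1)^5 + 2*(z - 1)^4 - 5*(z - 1)^3 - 20*(z - 1)^2 - 19*(z - 1) - 4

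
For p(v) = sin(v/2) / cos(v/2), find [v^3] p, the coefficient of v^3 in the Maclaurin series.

Write the quotient as an unknown series and match coefficients against numerator = denominator · series.
p(0) = 0
p′(0) = 1/2
p′′(0) = 0
p′′′(0) = 1/4
So c_3 = p′′′(0)/3! = 1/24.

1/24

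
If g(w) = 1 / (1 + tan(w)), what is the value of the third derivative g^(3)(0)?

Use the geometric series for the reciprocal, then substitute.
From the series, [w^3] g = -4/3; multiply by 3! = 6 to get -8.

-8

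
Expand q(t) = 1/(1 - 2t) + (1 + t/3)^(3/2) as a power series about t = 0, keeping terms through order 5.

Add the two expansions coefficient-wise.

663551*t^5/20736 + 55297*t^4/3456 + 3455*t^3/432 + 97*t^2/24 + 5*t/2 + 2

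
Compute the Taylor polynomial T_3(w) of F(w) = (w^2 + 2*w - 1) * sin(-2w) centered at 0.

-10*w^3/3 - 4*w^2 + 2*w

Multiply each power in the prefactor through the base expansion.
F(0) = 0
F′(0) = 2
F′′(0) = -8
F′′′(0) = -20
The Taylor polynomial is Σ F^(k)(0)/k! · w^k.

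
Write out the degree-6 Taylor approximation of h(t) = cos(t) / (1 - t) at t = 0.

389*t^6/720 + 13*t^5/24 + 13*t^4/24 + t^3/2 + t^2/2 + t + 1

Use 1/(1 - r) = Σ r^k on the denominator, then take the Cauchy product.
h(0) = 1
h′(0) = 1
h′′(0) = 1
h′′′(0) = 3
h^(4)(0) = 13
h^(5)(0) = 65
h^(6)(0) = 389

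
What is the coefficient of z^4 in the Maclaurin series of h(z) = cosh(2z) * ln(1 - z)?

Write out both Maclaurin series and multiply, keeping only the needed powers.
h(0) = 0
h′(0) = -1
h′′(0) = -1
h′′′(0) = -14
h^(4)(0) = -30
The Taylor polynomial is Σ h^(k)(0)/k! · z^k.

-5/4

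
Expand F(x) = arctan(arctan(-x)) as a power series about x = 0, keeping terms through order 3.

2*x^3/3 - x

Substitute the inner expansion into the outer series and collect powers.
F(0) = 0
F′(0) = -1
F′′(0) = 0
F′′′(0) = 4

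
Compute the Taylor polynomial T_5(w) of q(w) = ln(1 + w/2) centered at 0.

q(0) = 0
q′(0) = 1/2
q′′(0) = -1/4
q′′′(0) = 1/4
q^(4)(0) = -3/8
q^(5)(0) = 3/4
Then c_k = q^(k)(0)/k! gives each Taylor coefficient.

w^5/160 - w^4/64 + w^3/24 - w^2/8 + w/2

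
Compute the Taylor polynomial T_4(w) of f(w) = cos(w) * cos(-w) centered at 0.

w^4/3 - w^2 + 1

Multiply the two series term by term and collect like powers.
f(0) = 1
f′(0) = 0
f′′(0) = -2
f′′′(0) = 0
f^(4)(0) = 8
Dividing each by k! gives the coefficients c_0, ..., c_4.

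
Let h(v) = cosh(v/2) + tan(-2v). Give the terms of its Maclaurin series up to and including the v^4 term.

v^4/384 - 8*v^3/3 + v^2/8 - 2*v + 1

Add the two expansions coefficient-wise.
h(0) = 1
h′(0) = -2
h′′(0) = 1/4
h′′′(0) = -16
h^(4)(0) = 1/16
The Taylor polynomial is Σ h^(k)(0)/k! · v^k.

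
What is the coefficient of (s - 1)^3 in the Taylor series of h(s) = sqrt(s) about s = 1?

1/16

Compute the successive derivatives at the expansion point and divide by k!.
[(s - 1)^0] = 1;  [(s - 1)^1] = 1/2;  [(s - 1)^2] = -1/8;  [(s - 1)^3] = 1/16.
So c_3 = h′′′(1)/3! = 1/16.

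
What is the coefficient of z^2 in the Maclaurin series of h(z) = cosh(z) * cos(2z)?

Take the Cauchy product of the two expansions.
[z^0] = 1;  [z^1] = 0;  [z^2] = -3/2.

-3/2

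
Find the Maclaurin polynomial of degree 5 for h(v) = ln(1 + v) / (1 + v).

Expand each factor separately, then convolve coefficients.

137*v^5/60 - 25*v^4/12 + 11*v^3/6 - 3*v^2/2 + v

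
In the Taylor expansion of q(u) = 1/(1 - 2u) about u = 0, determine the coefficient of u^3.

8

c_3 = q′′′(0)/3! = 8.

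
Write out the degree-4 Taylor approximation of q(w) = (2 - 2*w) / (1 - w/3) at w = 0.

-4*w^4/81 - 4*w^3/27 - 4*w^2/9 - 4*w/3 + 2

Multiply each power in the prefactor through the base expansion.
q(0) = 2
q′(0) = -4/3
q′′(0) = -8/9
q′′′(0) = -8/9
q^(4)(0) = -32/27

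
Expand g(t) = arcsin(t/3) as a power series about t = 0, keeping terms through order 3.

[t^0] = 0;  [t^1] = 1/3;  [t^2] = 0;  [t^3] = 1/162.

t^3/162 + t/3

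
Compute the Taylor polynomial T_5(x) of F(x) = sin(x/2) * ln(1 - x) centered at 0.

Expand each factor separately, then convolve coefficients.
[x^0] = 0;  [x^1] = 0;  [x^2] = -1/2;  [x^3] = -1/4;  [x^4] = -7/48;  [x^5] = -11/96.

-11*x^5/96 - 7*x^4/48 - x^3/4 - x^2/2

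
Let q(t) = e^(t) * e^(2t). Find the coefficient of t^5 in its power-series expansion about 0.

Write out both Maclaurin series and multiply, keeping only the needed powers.
q(0) = 1
q′(0) = 3
q′′(0) = 9
q′′′(0) = 27
q^(4)(0) = 81
q^(5)(0) = 243
The Taylor polynomial is Σ q^(k)(0)/k! · t^k.

81/40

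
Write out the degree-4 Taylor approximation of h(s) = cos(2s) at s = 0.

2*s^4/3 - 2*s^2 + 1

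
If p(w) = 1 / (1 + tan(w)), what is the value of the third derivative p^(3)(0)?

-8

Write 1/(1+u) = 1 - u + u^2 - u^3 + ... and substitute the series for u.
The coefficient of w^3 in the expansion is -4/3, so p′′′(0) = 3! * (-4/3) = -8.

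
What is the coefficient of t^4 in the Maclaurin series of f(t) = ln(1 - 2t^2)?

-2

f(0) = 0
f′(0) = 0
f′′(0) = -4
f′′′(0) = 0
f^(4)(0) = -48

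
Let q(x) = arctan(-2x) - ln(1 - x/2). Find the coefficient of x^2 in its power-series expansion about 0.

1/8

Expand each term separately and add.
q(0) = 0
q′(0) = -3/2
q′′(0) = 1/4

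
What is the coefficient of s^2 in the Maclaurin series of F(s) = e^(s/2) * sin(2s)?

Write out both Maclaurin series and multiply, keeping only the needed powers.
F(0) = 0
F′(0) = 2
F′′(0) = 2
Dividing each by k! gives the coefficients c_0, ..., c_2.

1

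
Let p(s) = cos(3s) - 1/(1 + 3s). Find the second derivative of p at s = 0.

-27

Combine the two series term by term.
From the series, [s^2] p = -27/2; multiply by 2! = 2 to get -27.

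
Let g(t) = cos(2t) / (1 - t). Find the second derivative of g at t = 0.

Multiply the two series term by term and collect like powers.
The coefficient of t^2 in the expansion is -1, so g′′(0) = 2! * (-1) = -2.

-2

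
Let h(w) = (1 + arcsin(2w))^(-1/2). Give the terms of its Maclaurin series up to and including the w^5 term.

Let u equal the inner series; expand the outer function in u and truncate.

-563*w^5/40 + 51*w^4/8 - 19*w^3/6 + 3*w^2/2 - w + 1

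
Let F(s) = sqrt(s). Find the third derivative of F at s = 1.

3/8

The coefficient of (s - 1)^3 in the expansion is 1/16, so F′′′(1) = 3! * (1/16) = 3/8.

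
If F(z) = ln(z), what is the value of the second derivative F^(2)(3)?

From the series, [(z - 3)^2] F = -1/18; multiply by 2! = 2 to get -1/9.

-1/9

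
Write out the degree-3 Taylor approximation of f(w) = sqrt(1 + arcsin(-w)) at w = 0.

Compose series: expand the inner function first, then feed it into the outer expansion.

-7*w^3/48 - w^2/8 - w/2 + 1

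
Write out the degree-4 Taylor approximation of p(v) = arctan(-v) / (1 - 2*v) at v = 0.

Use 1/(1 - r) = Σ r^k on the denominator, then take the Cauchy product.
[v^0] = 0;  [v^1] = -1;  [v^2] = -2;  [v^3] = -11/3;  [v^4] = -22/3.

-22*v^4/3 - 11*v^3/3 - 2*v^2 - v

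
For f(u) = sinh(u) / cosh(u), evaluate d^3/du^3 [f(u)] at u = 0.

Invert the denominator's series and multiply.
The coefficient of u^3 in the expansion is -1/3, so f′′′(0) = 3! * (-1/3) = -2.

-2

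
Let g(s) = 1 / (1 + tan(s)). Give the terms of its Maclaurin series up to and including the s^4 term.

Use the geometric series for the reciprocal, then substitute.
[s^0] = 1;  [s^1] = -1;  [s^2] = 1;  [s^3] = -4/3;  [s^4] = 5/3.

5*s^4/3 - 4*s^3/3 + s^2 - s + 1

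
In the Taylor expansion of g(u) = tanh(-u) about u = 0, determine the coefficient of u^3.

1/3

g(0) = 0
g′(0) = -1
g′′(0) = 0
g′′′(0) = 2
So c_3 = g′′′(0)/3! = 1/3.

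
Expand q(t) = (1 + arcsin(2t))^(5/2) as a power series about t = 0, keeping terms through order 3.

Compose series: expand the inner function first, then feed it into the outer expansion.
q(0) = 1
q′(0) = 5
q′′(0) = 15
q′′′(0) = 35
Then c_k = q^(k)(0)/k! gives each Taylor coefficient.

35*t^3/6 + 15*t^2/2 + 5*t + 1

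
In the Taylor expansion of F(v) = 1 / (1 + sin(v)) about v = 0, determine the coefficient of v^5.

-61/120

Expand as Σ (-1)^k u^k with u equal to the inner function's series.
[v^0] = 1;  [v^1] = -1;  [v^2] = 1;  [v^3] = -5/6;  [v^4] = 2/3;  [v^5] = -61/120.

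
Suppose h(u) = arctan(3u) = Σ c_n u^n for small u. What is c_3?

Apply the Taylor formula c_k = f^(k)(a)/k!.
h(0) = 0
h′(0) = 3
h′′(0) = 0
h′′′(0) = -54

-9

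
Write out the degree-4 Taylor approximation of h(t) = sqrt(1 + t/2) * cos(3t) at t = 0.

Take the Cauchy product of the two expansions.
[t^0] = 1;  [t^1] = 1/4;  [t^2] = -145/32;  [t^3] = -143/128;  [t^4] = 7195/2048.

7195*t^4/2048 - 143*t^3/128 - 145*t^2/32 + t/4 + 1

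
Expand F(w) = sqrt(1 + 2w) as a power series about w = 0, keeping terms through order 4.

F(0) = 1
F′(0) = 1
F′′(0) = -1
F′′′(0) = 3
F^(4)(0) = -15
The Taylor polynomial is Σ F^(k)(0)/k! · w^k.

-5*w^4/8 + w^3/2 - w^2/2 + w + 1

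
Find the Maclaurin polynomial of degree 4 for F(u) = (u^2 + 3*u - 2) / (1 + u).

Distribute the polynomial across the series and collect like powers.
[u^0] = -2;  [u^1] = 5;  [u^2] = -4;  [u^3] = 4;  [u^4] = -4.

-4*u^4 + 4*u^3 - 4*u^2 + 5*u - 2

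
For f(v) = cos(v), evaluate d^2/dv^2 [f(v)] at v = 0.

Apply the Taylor formula c_k = f^(k)(a)/k!.
From the series, [v^2] f = -1/2; multiply by 2! = 2 to get -1.

-1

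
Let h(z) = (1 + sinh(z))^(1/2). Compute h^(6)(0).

Let u equal the inner series; expand the outer function in u and truncate.
The coefficient of z^6 in the expansion is -2401/46080, so h^(6)(0) = 6! * (-2401/46080) = -2401/64.

-2401/64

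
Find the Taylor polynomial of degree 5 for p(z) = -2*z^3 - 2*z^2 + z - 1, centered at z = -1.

p(-1) = -2
p′(-1) = -1
p′′(-1) = 8
p′′′(-1) = -12
p^(4)(-1) = 0
p^(5)(-1) = 0

-2*(z + 1)^3 + 4*(z + 1)^2 - (z + 1) - 2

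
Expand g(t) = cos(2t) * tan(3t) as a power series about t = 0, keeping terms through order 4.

3*t^3 + 3*t

Write out both Maclaurin series and multiply, keeping only the needed powers.
g(0) = 0
g′(0) = 3
g′′(0) = 0
g′′′(0) = 18
g^(4)(0) = 0
Dividing each by k! gives the coefficients c_0, ..., c_4.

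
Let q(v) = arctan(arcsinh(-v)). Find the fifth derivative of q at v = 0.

Plug the Maclaurin series of the inner function into that of the outer and collect terms.
From the series, [v^5] q = -53/120; multiply by 5! = 120 to get -53.

-53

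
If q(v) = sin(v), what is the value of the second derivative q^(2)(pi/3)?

From the series, [(v - pi/3)^2] q = -sqrt(3)/4; multiply by 2! = 2 to get -sqrt(3)/2.

-sqrt(3)/2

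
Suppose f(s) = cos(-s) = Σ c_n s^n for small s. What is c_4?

f(0) = 1
f′(0) = 0
f′′(0) = -1
f′′′(0) = 0
f^(4)(0) = 1
Dividing each by k! gives the coefficients c_0, ..., c_4.

1/24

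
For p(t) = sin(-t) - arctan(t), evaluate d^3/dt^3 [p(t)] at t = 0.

Add the two expansions coefficient-wise.
The coefficient of t^3 in the expansion is 1/2, so p′′′(0) = 3! * (1/2) = 3.

3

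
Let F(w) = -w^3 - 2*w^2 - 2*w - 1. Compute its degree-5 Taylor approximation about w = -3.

F(-3) = 14
F′(-3) = -17
F′′(-3) = 14
F′′′(-3) = -6
F^(4)(-3) = 0
F^(5)(-3) = 0
Then c_k = F^(k)(-3)/k! gives each Taylor coefficient.

-(w + 3)^3 + 7*(w + 3)^2 - 17*(w + 3) + 14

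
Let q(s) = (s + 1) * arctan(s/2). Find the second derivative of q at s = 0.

Shift and add copies of the series according to the polynomial's terms.
From the series, [s^2] q = 1/2; multiply by 2! = 2 to get 1.

1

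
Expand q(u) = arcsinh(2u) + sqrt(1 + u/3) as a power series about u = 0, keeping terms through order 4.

Add the two expansions coefficient-wise.

-5*u^4/10368 - 575*u^3/432 - u^2/72 + 13*u/6 + 1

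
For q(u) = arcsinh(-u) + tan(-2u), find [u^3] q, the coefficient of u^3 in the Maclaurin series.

Expand each term separately and add.
[u^0] = 0;  [u^1] = -3;  [u^2] = 0;  [u^3] = -5/2.
So c_3 = q′′′(0)/3! = -5/2.

-5/2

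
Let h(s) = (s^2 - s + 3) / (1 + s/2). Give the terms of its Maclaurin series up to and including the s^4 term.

Distribute the polynomial across the series and collect like powers.
h(0) = 3
h′(0) = -5/2
h′′(0) = 9/2
h′′′(0) = -27/4
h^(4)(0) = 27/2
Then c_k = h^(k)(0)/k! gives each Taylor coefficient.

9*s^4/16 - 9*s^3/8 + 9*s^2/4 - 5*s/2 + 3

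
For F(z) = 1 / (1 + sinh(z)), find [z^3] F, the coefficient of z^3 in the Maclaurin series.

Expand as Σ (-1)^k u^k with u equal to the inner function's series.
[z^0] = 1;  [z^1] = -1;  [z^2] = 1;  [z^3] = -7/6.

-7/6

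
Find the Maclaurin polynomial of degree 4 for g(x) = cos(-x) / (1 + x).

Expand each factor separately, then convolve coefficients.
g(0) = 1
g′(0) = -1
g′′(0) = 1
g′′′(0) = -3
g^(4)(0) = 13

13*x^4/24 - x^3/2 + x^2/2 - x + 1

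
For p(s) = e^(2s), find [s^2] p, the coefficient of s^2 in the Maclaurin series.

Use the known series and substitute for the argument.
p(0) = 1
p′(0) = 2
p′′(0) = 4

2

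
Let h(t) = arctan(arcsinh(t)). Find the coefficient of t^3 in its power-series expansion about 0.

-1/2

Plug the Maclaurin series of the inner function into that of the outer and collect terms.
h(0) = 0
h′(0) = 1
h′′(0) = 0
h′′′(0) = -3
So c_3 = h′′′(0)/3! = -1/2.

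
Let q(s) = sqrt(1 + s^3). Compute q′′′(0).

The coefficient of s^3 in the expansion is 1/2, so q′′′(0) = 3! * (1/2) = 3.

3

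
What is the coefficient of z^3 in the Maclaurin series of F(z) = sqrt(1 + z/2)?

F(0) = 1
F′(0) = 1/4
F′′(0) = -1/16
F′′′(0) = 3/64
So c_3 = F′′′(0)/3! = 1/128.

1/128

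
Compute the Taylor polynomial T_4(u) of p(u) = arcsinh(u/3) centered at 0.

-u^3/162 + u/3

p(0) = 0
p′(0) = 1/3
p′′(0) = 0
p′′′(0) = -1/27
p^(4)(0) = 0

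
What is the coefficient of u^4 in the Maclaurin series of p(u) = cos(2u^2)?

-2

[u^0] = 1;  [u^1] = 0;  [u^2] = 0;  [u^3] = 0;  [u^4] = -2.
So c_4 = p^(4)(0)/4! = -2.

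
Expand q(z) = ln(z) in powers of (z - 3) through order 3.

(z - 3)^3/81 - (z - 3)^2/18 + (z - 3)/3 + ln(3)

[(z - 3)^0] = ln(3);  [(z - 3)^1] = 1/3;  [(z - 3)^2] = -1/18;  [(z - 3)^3] = 1/81.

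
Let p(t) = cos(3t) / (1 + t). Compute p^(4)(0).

Multiply the two series term by term and collect like powers.
From the series, [t^4] p = -1/8; multiply by 4! = 24 to get -3.

-3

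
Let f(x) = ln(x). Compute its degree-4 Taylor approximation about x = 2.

-(x - 2)^4/64 + (x - 2)^3/24 - (x - 2)^2/8 + (x - 2)/2 + ln(2)

f(2) = ln(2)
f′(2) = 1/2
f′′(2) = -1/4
f′′′(2) = 1/4
f^(4)(2) = -3/8
The Taylor polynomial is Σ f^(k)(2)/k! · (x - 2)^k.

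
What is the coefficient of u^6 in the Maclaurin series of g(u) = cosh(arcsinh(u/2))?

Substitute the inner expansion into the outer series and collect powers.
g(0) = 1
g′(0) = 0
g′′(0) = 1/4
g′′′(0) = 0
g^(4)(0) = -3/16
g^(5)(0) = 0
g^(6)(0) = 45/64
So c_6 = g^(6)(0)/6! = 1/1024.

1/1024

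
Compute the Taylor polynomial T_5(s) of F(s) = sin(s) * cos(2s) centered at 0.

Multiply the two series term by term and collect like powers.

121*s^5/120 - 13*s^3/6 + s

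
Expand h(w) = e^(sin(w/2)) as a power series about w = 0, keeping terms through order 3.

w^2/8 + w/2 + 1

Plug the Maclaurin series of the inner function into that of the outer and collect terms.
h(0) = 1
h′(0) = 1/2
h′′(0) = 1/4
h′′′(0) = 0
The Taylor polynomial is Σ h^(k)(0)/k! · w^k.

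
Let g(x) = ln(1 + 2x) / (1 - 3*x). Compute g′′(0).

8

Multiply the numerator's expansion by the denominator's geometric series.
The coefficient of x^2 in the expansion is 4, so g′′(0) = 2! * (4) = 8.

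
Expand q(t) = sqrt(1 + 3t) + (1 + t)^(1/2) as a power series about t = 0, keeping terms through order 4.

-205*t^4/64 + 7*t^3/4 - 5*t^2/4 + 2*t + 2

Combine the two series term by term.
q(0) = 2
q′(0) = 2
q′′(0) = -5/2
q′′′(0) = 21/2
q^(4)(0) = -615/8
Then c_k = q^(k)(0)/k! gives each Taylor coefficient.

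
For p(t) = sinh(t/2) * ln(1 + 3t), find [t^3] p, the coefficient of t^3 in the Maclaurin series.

Write out both Maclaurin series and multiply, keeping only the needed powers.
p(0) = 0
p′(0) = 0
p′′(0) = 3
p′′′(0) = -27/2
Then c_k = p^(k)(0)/k! gives each Taylor coefficient.

-9/4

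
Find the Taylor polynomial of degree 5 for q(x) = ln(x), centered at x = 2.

(x - 2)^5/160 - (x - 2)^4/64 + (x - 2)^3/24 - (x - 2)^2/8 + (x - 2)/2 + ln(2)

Differentiate repeatedly and evaluate at the center.
[(x - 2)^0] = ln(2);  [(x - 2)^1] = 1/2;  [(x - 2)^2] = -1/8;  [(x - 2)^3] = 1/24;  [(x - 2)^4] = -1/64;  [(x - 2)^5] = 1/160.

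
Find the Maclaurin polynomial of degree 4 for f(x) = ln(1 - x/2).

-x^4/64 - x^3/24 - x^2/8 - x/2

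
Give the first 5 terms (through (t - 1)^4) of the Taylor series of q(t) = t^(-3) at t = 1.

Use the known series and substitute for the argument.
q(1) = 1
q′(1) = -3
q′′(1) = 12
q′′′(1) = -60
q^(4)(1) = 360
Dividing each by k! gives the coefficients c_0, ..., c_4.

15*(t - 1)^4 - 10*(t - 1)^3 + 6*(t - 1)^2 - 3*(t - 1) + 1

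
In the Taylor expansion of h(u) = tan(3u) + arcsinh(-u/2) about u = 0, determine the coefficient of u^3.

Expand each term separately and add.
So c_3 = h′′′(0)/3! = 433/48.

433/48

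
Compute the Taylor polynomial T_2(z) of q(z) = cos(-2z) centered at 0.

Apply the Taylor formula c_k = f^(k)(a)/k!.
[z^0] = 1;  [z^1] = 0;  [z^2] = -2.

1 - 2*z^2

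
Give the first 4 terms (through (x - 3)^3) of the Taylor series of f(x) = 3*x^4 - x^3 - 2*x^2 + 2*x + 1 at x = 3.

Differentiate repeatedly and evaluate at the center.
f(3) = 205
f′(3) = 287
f′′(3) = 302
f′′′(3) = 210

35*(x - 3)^3 + 151*(x - 3)^2 + 287*(x - 3) + 205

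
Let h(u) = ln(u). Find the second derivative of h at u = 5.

-1/25

The coefficient of (u - 5)^2 in the expansion is -1/50, so h′′(5) = 2! * (-1/50) = -1/25.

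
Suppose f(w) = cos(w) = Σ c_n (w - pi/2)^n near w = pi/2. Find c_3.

1/6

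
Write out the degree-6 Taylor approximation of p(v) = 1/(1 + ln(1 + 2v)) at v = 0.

26312*v^6/45 - 15*2^(13/14)*3^(45/56)*5^(38/63)*7^(1/126)*v^5 + 176*v^4/3 - 56*v^3/3 + 6*v^2 - 2*v + 1

Plug the Maclaurin series of the inner function into that of the outer and collect terms.
[v^0] = 1;  [v^1] = -2;  [v^2] = 6;  [v^3] = -56/3;  [v^4] = 176/3;  [v^5] = -15*2^(13/14)*3^(45/56)*5^(38/63)*7^(1/126);  [v^6] = 26312/45.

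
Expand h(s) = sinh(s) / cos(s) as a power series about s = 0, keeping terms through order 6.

Invert the denominator's series and multiply.

3*s^5/10 + 2*s^3/3 + s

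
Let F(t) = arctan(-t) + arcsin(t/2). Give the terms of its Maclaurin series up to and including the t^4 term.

17*t^3/48 - t/2

Combine the two series term by term.
[t^0] = 0;  [t^1] = -1/2;  [t^2] = 0;  [t^3] = 17/48;  [t^4] = 0.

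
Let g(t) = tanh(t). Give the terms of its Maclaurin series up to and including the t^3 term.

-t^3/3 + t

g(0) = 0
g′(0) = 1
g′′(0) = 0
g′′′(0) = -2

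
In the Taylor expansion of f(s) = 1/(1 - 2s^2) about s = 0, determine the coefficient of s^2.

2

Apply the Taylor formula c_k = f^(k)(a)/k!.
f(0) = 1
f′(0) = 0
f′′(0) = 4
Then c_k = f^(k)(0)/k! gives each Taylor coefficient.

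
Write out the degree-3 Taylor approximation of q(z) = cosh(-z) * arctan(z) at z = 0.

z^3/6 + z

Multiply the two series term by term and collect like powers.
q(0) = 0
q′(0) = 1
q′′(0) = 0
q′′′(0) = 1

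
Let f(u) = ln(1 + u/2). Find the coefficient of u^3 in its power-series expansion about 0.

f(0) = 0
f′(0) = 1/2
f′′(0) = -1/4
f′′′(0) = 1/4
So c_3 = f′′′(0)/3! = 1/24.

1/24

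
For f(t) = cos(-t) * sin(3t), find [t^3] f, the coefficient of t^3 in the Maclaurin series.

Multiply the two series term by term and collect like powers.
f(0) = 0
f′(0) = 3
f′′(0) = 0
f′′′(0) = -36
So c_3 = f′′′(0)/3! = -6.

-6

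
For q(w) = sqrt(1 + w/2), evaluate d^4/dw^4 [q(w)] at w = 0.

The coefficient of w^4 in the expansion is -5/2048, so q^(4)(0) = 4! * (-5/2048) = -15/256.

-15/256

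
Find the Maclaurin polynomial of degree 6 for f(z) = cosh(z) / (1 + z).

1111*z^6/720 - 37*z^5/24 + 37*z^4/24 - 3*z^3/2 + 3*z^2/2 - z + 1

Multiply the two series term by term and collect like powers.
f(0) = 1
f′(0) = -1
f′′(0) = 3
f′′′(0) = -9
f^(4)(0) = 37
f^(5)(0) = -185
f^(6)(0) = 1111
Then c_k = f^(k)(0)/k! gives each Taylor coefficient.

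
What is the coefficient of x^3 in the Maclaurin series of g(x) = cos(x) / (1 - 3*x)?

51/2

Use 1/(1 - r) = Σ r^k on the denominator, then take the Cauchy product.
g(0) = 1
g′(0) = 3
g′′(0) = 17
g′′′(0) = 153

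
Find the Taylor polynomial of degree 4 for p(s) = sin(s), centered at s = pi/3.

sqrt(3)*(s - pi/3)^4/48 - (s - pi/3)^3/12 - sqrt(3)*(s - pi/3)^2/4 + (s - pi/3)/2 + sqrt(3)/2

[(s - pi/3)^0] = sqrt(3)/2;  [(s - pi/3)^1] = 1/2;  [(s - pi/3)^2] = -sqrt(3)/4;  [(s - pi/3)^3] = -1/12;  [(s - pi/3)^4] = sqrt(3)/48.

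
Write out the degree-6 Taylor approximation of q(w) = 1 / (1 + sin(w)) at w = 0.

Use the geometric series for the reciprocal, then substitute.

17*w^6/45 - 61*w^5/120 + 2*w^4/3 - 5*w^3/6 + w^2 - w + 1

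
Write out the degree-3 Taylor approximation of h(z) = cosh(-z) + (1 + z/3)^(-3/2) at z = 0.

Combine the two series term by term.
[z^0] = 2;  [z^1] = -1/2;  [z^2] = 17/24;  [z^3] = -35/432.

-35*z^3/432 + 17*z^2/24 - z/2 + 2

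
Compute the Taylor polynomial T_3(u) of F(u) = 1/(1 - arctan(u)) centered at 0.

2*u^3/3 + u^2 + u + 1

Compose series: expand the inner function first, then feed it into the outer expansion.
F(0) = 1
F′(0) = 1
F′′(0) = 2
F′′′(0) = 4
Dividing each by k! gives the coefficients c_0, ..., c_3.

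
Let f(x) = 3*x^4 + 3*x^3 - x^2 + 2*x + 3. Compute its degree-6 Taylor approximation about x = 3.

Differentiate repeatedly and evaluate at the center.
f(3) = 324
f′(3) = 401
f′′(3) = 376
f′′′(3) = 234
f^(4)(3) = 72
f^(5)(3) = 0
f^(6)(3) = 0

3*(x - 3)^4 + 39*(x - 3)^3 + 188*(x - 3)^2 + 401*(x - 3) + 324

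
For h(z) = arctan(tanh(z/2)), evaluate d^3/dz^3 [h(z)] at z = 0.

-1/2

Compose series: expand the inner function first, then feed it into the outer expansion.
The coefficient of z^3 in the expansion is -1/12, so h′′′(0) = 3! * (-1/12) = -1/2.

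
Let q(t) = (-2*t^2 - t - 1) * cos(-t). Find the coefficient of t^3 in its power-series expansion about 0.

1/2

Shift and add copies of the series according to the polynomial's terms.
So c_3 = q′′′(0)/3! = 1/2.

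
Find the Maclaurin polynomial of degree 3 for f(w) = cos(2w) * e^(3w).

-3*w^3/2 + 5*w^2/2 + 3*w + 1

Expand each factor separately, then convolve coefficients.
[w^0] = 1;  [w^1] = 3;  [w^2] = 5/2;  [w^3] = -3/2.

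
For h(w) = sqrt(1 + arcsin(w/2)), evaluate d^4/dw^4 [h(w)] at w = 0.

Plug the Maclaurin series of the inner function into that of the outer and collect terms.
From the series, [w^4] h = -31/6144; multiply by 4! = 24 to get -31/256.

-31/256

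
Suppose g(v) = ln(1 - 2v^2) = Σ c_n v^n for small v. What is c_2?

-2

Compute the successive derivatives at the expansion point and divide by k!.
g(0) = 0
g′(0) = 0
g′′(0) = -4
Then c_k = g^(k)(0)/k! gives each Taylor coefficient.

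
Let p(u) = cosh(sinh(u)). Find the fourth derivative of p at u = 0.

5

Substitute the inner expansion into the outer series and collect powers.
From the series, [u^4] p = 5/24; multiply by 4! = 24 to get 5.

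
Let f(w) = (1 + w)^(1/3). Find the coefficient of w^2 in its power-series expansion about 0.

-1/9

[w^0] = 1;  [w^1] = 1/3;  [w^2] = -1/9.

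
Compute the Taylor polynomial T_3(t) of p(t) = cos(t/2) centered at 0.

p(0) = 1
p′(0) = 0
p′′(0) = -1/4
p′′′(0) = 0

1 - t^2/8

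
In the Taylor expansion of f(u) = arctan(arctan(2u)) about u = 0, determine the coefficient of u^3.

-16/3

Let u equal the inner series; expand the outer function in u and truncate.
[u^0] = 0;  [u^1] = 2;  [u^2] = 0;  [u^3] = -16/3.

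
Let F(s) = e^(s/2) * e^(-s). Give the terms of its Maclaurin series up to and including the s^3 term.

-s^3/48 + s^2/8 - s/2 + 1

Multiply the two series term by term and collect like powers.
F(0) = 1
F′(0) = -1/2
F′′(0) = 1/4
F′′′(0) = -1/8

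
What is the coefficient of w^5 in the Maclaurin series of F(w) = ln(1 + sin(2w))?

4/3

Compose series: expand the inner function first, then feed it into the outer expansion.
F(0) = 0
F′(0) = 2
F′′(0) = -4
F′′′(0) = 8
F^(4)(0) = -32
F^(5)(0) = 160
So c_5 = F^(5)(0)/5! = 4/3.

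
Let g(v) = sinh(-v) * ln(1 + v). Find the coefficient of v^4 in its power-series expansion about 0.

-1/2

Write out both Maclaurin series and multiply, keeping only the needed powers.
g(0) = 0
g′(0) = 0
g′′(0) = -2
g′′′(0) = 3
g^(4)(0) = -12
Dividing each by k! gives the coefficients c_0, ..., c_4.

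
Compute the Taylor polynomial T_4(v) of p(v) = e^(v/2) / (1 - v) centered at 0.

Write out both Maclaurin series and multiply, keeping only the needed powers.

211*v^4/128 + 79*v^3/48 + 13*v^2/8 + 3*v/2 + 1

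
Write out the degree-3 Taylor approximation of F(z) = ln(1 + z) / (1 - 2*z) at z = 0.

Expand 1/(denominator) as a geometric series and multiply by the numerator's series.
F(0) = 0
F′(0) = 1
F′′(0) = 3
F′′′(0) = 20

10*z^3/3 + 3*z^2/2 + z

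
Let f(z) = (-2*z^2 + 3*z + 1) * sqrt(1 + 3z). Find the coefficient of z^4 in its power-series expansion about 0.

531/128

Distribute the polynomial across the series and collect like powers.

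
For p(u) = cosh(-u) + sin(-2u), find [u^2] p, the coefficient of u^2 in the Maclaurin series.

1/2

Expand each term separately and add.
[u^0] = 1;  [u^1] = -2;  [u^2] = 1/2.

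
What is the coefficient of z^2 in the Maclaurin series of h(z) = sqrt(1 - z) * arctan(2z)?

Expand each factor separately, then convolve coefficients.
h(0) = 0
h′(0) = 2
h′′(0) = -2

-1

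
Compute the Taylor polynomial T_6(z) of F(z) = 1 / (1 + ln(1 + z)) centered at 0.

Use the geometric series for the reciprocal, then substitute.

3289*z^6/360 - 347*z^5/60 + 11*z^4/3 - 7*z^3/3 + 3*z^2/2 - z + 1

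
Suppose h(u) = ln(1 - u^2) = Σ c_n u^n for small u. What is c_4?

-1/2

[u^0] = 0;  [u^1] = 0;  [u^2] = -1;  [u^3] = 0;  [u^4] = -1/2.
So c_4 = h^(4)(0)/4! = -1/2.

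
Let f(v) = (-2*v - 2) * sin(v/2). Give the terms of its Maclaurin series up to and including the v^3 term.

v^3/24 - v^2 - v

Shift and add copies of the series according to the polynomial's terms.
f(0) = 0
f′(0) = -1
f′′(0) = -2
f′′′(0) = 1/4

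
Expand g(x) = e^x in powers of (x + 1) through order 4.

(x + 1)^4*e^(-1)/24 + (x + 1)^3*e^(-1)/6 + (x + 1)^2*e^(-1)/2 + (x + 1)*e^(-1) + e^(-1)

Compute the successive derivatives at the expansion point and divide by k!.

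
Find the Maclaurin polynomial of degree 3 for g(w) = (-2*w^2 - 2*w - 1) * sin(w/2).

Shift and add copies of the series according to the polynomial's terms.
g(0) = 0
g′(0) = -1/2
g′′(0) = -2
g′′′(0) = -47/8
The Taylor polynomial is Σ g^(k)(0)/k! · w^k.

-47*w^3/48 - w^2 - w/2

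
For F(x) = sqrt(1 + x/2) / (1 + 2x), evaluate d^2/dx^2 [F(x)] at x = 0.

111/16

Expand each factor separately, then convolve coefficients.
The coefficient of x^2 in the expansion is 111/32, so F′′(0) = 2! * (111/32) = 111/16.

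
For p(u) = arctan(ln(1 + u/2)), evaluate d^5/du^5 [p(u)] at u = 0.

Let u equal the inner series; expand the outer function in u and truncate.
From the series, [u^5] p = -11/1920; multiply by 5! = 120 to get -11/16.

-11/16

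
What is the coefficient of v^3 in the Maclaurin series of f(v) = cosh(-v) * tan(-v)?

Multiply the two series term by term and collect like powers.
[v^0] = 0;  [v^1] = -1;  [v^2] = 0;  [v^3] = -5/6.

-5/6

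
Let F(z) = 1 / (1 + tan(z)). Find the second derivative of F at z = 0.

2

Use the geometric series for the reciprocal, then substitute.
From the series, [z^2] F = 1; multiply by 2! = 2 to get 2.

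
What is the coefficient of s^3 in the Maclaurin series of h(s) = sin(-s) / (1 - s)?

-5/6

Expand each factor separately, then convolve coefficients.
[s^0] = 0;  [s^1] = -1;  [s^2] = -1;  [s^3] = -5/6.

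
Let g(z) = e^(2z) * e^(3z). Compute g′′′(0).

Expand each factor separately, then convolve coefficients.
The coefficient of z^3 in the expansion is 125/6, so g′′′(0) = 3! * (125/6) = 125.

125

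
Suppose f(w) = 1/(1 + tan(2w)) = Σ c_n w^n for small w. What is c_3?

-32/3

Compose series: expand the inner function first, then feed it into the outer expansion.
[w^0] = 1;  [w^1] = -2;  [w^2] = 4;  [w^3] = -32/3.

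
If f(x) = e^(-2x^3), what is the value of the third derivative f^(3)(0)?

-12

The coefficient of x^3 in the expansion is -2, so f′′′(0) = 3! * (-2) = -12.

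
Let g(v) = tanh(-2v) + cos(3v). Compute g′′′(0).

16

Combine the two series term by term.
The coefficient of v^3 in the expansion is 8/3, so g′′′(0) = 3! * (8/3) = 16.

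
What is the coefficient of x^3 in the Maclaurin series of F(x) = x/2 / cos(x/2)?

1/16

Write the quotient as an unknown series and match coefficients against numerator = denominator · series.
So c_3 = F′′′(0)/3! = 1/16.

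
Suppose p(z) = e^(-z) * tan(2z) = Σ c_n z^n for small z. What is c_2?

-2

Take the Cauchy product of the two expansions.
[z^0] = 0;  [z^1] = 2;  [z^2] = -2.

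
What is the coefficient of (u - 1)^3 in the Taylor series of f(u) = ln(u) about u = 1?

1/3

Differentiate repeatedly and evaluate at the center.
f(1) = 0
f′(1) = 1
f′′(1) = -1
f′′′(1) = 2
So c_3 = f′′′(1)/3! = 1/3.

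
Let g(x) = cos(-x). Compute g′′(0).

From the series, [x^2] g = -1/2; multiply by 2! = 2 to get -1.

-1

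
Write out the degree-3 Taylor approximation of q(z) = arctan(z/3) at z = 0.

-z^3/81 + z/3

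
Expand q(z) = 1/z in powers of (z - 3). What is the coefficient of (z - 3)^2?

1/27

Apply the Taylor formula c_k = f^(k)(a)/k!.
q(3) = 1/3
q′(3) = -1/9
q′′(3) = 2/27
So c_2 = q′′(3)/2! = 1/27.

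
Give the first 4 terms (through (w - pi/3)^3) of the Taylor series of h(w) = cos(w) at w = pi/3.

sqrt(3)*(w - pi/3)^3/12 - (w - pi/3)^2/4 - sqrt(3)*(w - pi/3)/2 + 1/2

Use the known series and substitute for the argument.
h(pi/3) = 1/2
h′(pi/3) = -sqrt(3)/2
h′′(pi/3) = -1/2
h′′′(pi/3) = sqrt(3)/2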